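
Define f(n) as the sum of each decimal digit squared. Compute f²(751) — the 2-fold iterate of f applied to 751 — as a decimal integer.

74

751 → 7² + 5² + 1² = 49 + 25 + 1 = 75
75 → 7² + 5² = 49 + 25 = 74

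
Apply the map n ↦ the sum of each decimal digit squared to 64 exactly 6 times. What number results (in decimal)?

42

64 → 6² + 4² = 36 + 16 = 52
52 → 5² + 2² = 25 + 4 = 29
29 → 2² + 9² = 4 + 81 = 85
85 → 8² + 5² = 64 + 25 = 89
89 → 8² + 9² = 64 + 81 = 145
145 → 1² + 4² + 5² = 1 + 16 + 25 = 42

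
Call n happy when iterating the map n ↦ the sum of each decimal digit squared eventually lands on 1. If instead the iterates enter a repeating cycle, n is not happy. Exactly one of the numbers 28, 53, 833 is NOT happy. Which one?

53

28: 28 → 68 → 100 → 1  — reaches 1 (happy)
53: 53 → 34 → 25 → 29 → 85 → 89 → 145 → 42 → 20 → 4 → 16 → 37 → 58 → 89  — repeats 89 (not happy)
833: 833 → 82 → 68 → 100 → 1  — reaches 1 (happy)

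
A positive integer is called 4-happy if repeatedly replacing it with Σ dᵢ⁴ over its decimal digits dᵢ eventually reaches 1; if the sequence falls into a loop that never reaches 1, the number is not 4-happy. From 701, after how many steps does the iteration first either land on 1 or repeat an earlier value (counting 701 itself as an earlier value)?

4

701 → 7⁴ + 0⁴ + 1⁴ = 2401 + 0 + 1 = 2402
2402 → 2⁴ + 4⁴ + 0⁴ + 2⁴ = 16 + 256 + 0 + 16 = 288
288 → 2⁴ + 8⁴ + 8⁴ = 16 + 4096 + 4096 = 8208
8208 → 8⁴ + 2⁴ + 0⁴ + 8⁴ = 4096 + 16 + 0 + 4096 = 8208  — 8208 repeats.
That took 4 steps.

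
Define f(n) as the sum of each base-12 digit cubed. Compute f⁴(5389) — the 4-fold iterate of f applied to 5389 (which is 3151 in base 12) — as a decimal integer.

1738

5389 = (3,1,5,1)_12 → 154
154 = (1,0,10)_12 → 1001
1001 = (6,11,5)_12 → 1672
1672 = (11,7,4)_12 → 1738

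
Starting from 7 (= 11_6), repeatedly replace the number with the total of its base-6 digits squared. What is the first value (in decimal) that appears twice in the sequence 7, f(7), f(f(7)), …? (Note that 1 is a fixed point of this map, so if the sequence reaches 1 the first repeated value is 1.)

20

7 = (1,1)_6 → 2
2 = (2)_6 → 4
4 = (4)_6 → 16
16 = (2,4)_6 → 20
20 = (3,2)_6 → 13
13 = (2,1)_6 → 5
5 = (5)_6 → 25
25 = (4,1)_6 → 17
17 = (2,5)_6 → 29
29 = (4,5)_6 → 41
41 = (1,0,5)_6 → 26
26 = (4,2)_6 → 20  — 20 already appeared earlier.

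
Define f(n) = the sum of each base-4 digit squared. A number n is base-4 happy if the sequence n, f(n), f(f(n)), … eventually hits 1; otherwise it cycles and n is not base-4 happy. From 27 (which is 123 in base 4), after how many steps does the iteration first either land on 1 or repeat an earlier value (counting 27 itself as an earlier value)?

27 = (1,2,3)_4 → 14
14 = (3,2)_4 → 13
13 = (3,1)_4 → 10
10 = (2,2)_4 → 8
8 = (2,0)_4 → 4
4 = (1,0)_4 → 1  — reached 1.
That took 6 steps.

6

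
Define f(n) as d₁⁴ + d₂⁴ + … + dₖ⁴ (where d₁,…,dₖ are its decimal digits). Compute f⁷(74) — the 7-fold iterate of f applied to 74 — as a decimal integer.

74 → 7⁴ + 4⁴ = 2401 + 256 = 2657
2657 → 2⁴ + 6⁴ + 5⁴ + 7⁴ = 16 + 1296 + 625 + 2401 = 4338
4338 → 4⁴ + 3⁴ + 3⁴ + 8⁴ = 256 + 81 + 81 + 4096 = 4514
4514 → 4⁴ + 5⁴ + 1⁴ + 4⁴ = 256 + 625 + 1 + 256 = 1138
1138 → 1⁴ + 1⁴ + 3⁴ + 8⁴ = 1 + 1 + 81 + 4096 = 4179
4179 → 4⁴ + 1⁴ + 7⁴ + 9⁴ = 256 + 1 + 2401 + 6561 = 9219
9219 → 9⁴ + 2⁴ + 1⁴ + 9⁴ = 6561 + 16 + 1 + 6561 = 13139

13139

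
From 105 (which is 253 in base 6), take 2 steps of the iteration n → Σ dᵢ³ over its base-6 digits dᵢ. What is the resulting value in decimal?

105 = (2,5,3)_6 → 2³ + 5³ + 3³ = 8 + 125 + 27 = 160
160 = (4,2,4)_6 → 4³ + 2³ + 4³ = 64 + 8 + 64 = 136

136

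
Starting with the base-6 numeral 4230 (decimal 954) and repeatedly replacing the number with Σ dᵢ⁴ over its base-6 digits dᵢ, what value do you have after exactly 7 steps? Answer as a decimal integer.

954 = (4,2,3,0)_6 → 4⁴ + 2⁴ + 3⁴ + 0⁴ = 256 + 16 + 81 + 0 = 353
353 = (1,3,4,5)_6 → 1⁴ + 3⁴ + 4⁴ + 5⁴ = 1 + 81 + 256 + 625 = 963
963 = (4,2,4,3)_6 → 4⁴ + 2⁴ + 4⁴ + 3⁴ = 256 + 16 + 256 + 81 = 609
609 = (2,4,5,3)_6 → 2⁴ + 4⁴ + 5⁴ + 3⁴ = 16 + 256 + 625 + 81 = 978
978 = (4,3,1,0)_6 → 4⁴ + 3⁴ + 1⁴ + 0⁴ = 256 + 81 + 1 + 0 = 338
338 = (1,3,2,2)_6 → 1⁴ + 3⁴ + 2⁴ + 2⁴ = 1 + 81 + 16 + 16 = 114
114 = (3,1,0)_6 → 3⁴ + 1⁴ + 0⁴ = 81 + 1 + 0 = 82

82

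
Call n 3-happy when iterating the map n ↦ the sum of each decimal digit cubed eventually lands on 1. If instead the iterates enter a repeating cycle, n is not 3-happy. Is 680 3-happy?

680 → 6³ + 8³ + 0³ = 216 + 512 + 0 = 728
728 → 7³ + 2³ + 8³ = 343 + 8 + 512 = 863
863 → 8³ + 6³ + 3³ = 512 + 216 + 27 = 755
755 → 7³ + 5³ + 5³ = 343 + 125 + 125 = 593
593 → 5³ + 9³ + 3³ = 125 + 729 + 27 = 881
881 → 8³ + 8³ + 1³ = 512 + 512 + 1 = 1025
1025 → 1³ + 0³ + 2³ + 5³ = 1 + 0 + 8 + 125 = 134
134 → 1³ + 3³ + 4³ = 1 + 27 + 64 = 92
92 → 9³ + 2³ = 729 + 8 = 737
737 → 7³ + 3³ + 7³ = 343 + 27 + 343 = 713
713 → 7³ + 1³ + 3³ = 343 + 1 + 27 = 371
371 → 3³ + 7³ + 1³ = 27 + 343 + 1 = 371  — 371 already seen; the sequence cycles without reaching 1.

not 3-happy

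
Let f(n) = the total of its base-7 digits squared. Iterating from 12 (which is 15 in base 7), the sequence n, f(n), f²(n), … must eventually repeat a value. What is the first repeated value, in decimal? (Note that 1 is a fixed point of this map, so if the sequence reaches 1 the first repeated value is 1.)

12 = (1,5)_7 → 1² + 5² = 26
26 = (3,5)_7 → 3² + 5² = 34
34 = (4,6)_7 → 4² + 6² = 52
52 = (1,0,3)_7 → 1² + 0² + 3² = 10
10 = (1,3)_7 → 1² + 3² = 10  — 10 already appeared earlier.

10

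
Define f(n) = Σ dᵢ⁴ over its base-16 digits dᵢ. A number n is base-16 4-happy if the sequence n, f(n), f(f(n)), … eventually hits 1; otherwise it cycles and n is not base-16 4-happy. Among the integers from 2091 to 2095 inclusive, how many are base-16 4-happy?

2091: 2091 → 18753 → 7074 → 24658 → 1937 → 8963 → 178 → 14657 → 6899 → 60707 → 67074 → 1313 → 642 → 4128 → 17 → 2 → 16 → 1  (reaches 1)
2092: 2092 → 24848 → 1298 → 642 → 4128 → 17 → 2 → 16 → 1  (reaches 1)
2093: 2093 → 32673 → 63027 → 52083 → 37859 → 45139 → 15347 → 65428 → 108067 → 11394 → 24864 → 1313 → 642 → 4128 → 17 → 2 → 16 → 1  (reaches 1)
2094: 2094 → 42528 → 11312 → 20833 → 1923 → 6578 → 21219 → 39138 → 49089 → 86003 → 101588 → 53650 → 35139 → 10994 → 60657 → 109778 → 59314 → 55474 → 47314 → 47314  (repeats 47314)
2095: 2095 → 54737 → 57748 → 45234 → 29298 → 4834 → 38449 → 7939 → 50707 → 22114 → 3233 → 30737 → 6499 → 7939  (repeats 7939)
base-16 4-happy: 2091, 2092, 2093

3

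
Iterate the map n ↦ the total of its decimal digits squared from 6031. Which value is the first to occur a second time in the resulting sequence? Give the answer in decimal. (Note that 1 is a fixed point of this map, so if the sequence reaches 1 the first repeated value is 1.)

89

6031 → 6² + 0² + 3² + 1² = 46
46 → 4² + 6² = 52
52 → 5² + 2² = 29
29 → 2² + 9² = 85
85 → 8² + 5² = 89
89 → 8² + 9² = 145
145 → 1² + 4² + 5² = 42
42 → 4² + 2² = 20
20 → 2² + 0² = 4
4 → 4² = 16
16 → 1² + 6² = 37
37 → 3² + 7² = 58
58 → 5² + 8² = 89  — 89 already appeared earlier.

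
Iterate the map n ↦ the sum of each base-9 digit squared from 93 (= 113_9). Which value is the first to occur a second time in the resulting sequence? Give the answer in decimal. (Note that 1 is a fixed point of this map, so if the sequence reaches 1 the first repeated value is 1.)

53

93 = (1,1,3)_9 → 1² + 1² + 3² = 1 + 1 + 9 = 11
11 = (1,2)_9 → 1² + 2² = 1 + 4 = 5
5 = (5)_9 → 5² = 25
25 = (2,7)_9 → 2² + 7² = 4 + 49 = 53
53 = (5,8)_9 → 5² + 8² = 25 + 64 = 89
89 = (1,0,8)_9 → 1² + 0² + 8² = 1 + 0 + 64 = 65
65 = (7,2)_9 → 7² + 2² = 49 + 4 = 53  — 53 already appeared earlier.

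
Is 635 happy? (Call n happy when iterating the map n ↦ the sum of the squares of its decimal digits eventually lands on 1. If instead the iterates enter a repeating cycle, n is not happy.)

635 → 6² + 3² + 5² = 36 + 9 + 25 = 70
70 → 7² + 0² = 49 + 0 = 49
49 → 4² + 9² = 16 + 81 = 97
97 → 9² + 7² = 81 + 49 = 130
130 → 1² + 3² + 0² = 1 + 9 + 0 = 10
10 → 1² + 0² = 1 + 0 = 1  — reached 1.

happy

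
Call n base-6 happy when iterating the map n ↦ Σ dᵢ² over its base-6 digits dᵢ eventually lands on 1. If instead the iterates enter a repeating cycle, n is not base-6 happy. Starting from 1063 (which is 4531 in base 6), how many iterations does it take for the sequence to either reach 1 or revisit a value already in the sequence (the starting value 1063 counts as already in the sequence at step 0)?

12

1063 = (4,5,3,1)_6 → 51
51 = (1,2,3)_6 → 14
14 = (2,2)_6 → 8
8 = (1,2)_6 → 5
5 = (5)_6 → 25
25 = (4,1)_6 → 17
17 = (2,5)_6 → 29
29 = (4,5)_6 → 41
41 = (1,0,5)_6 → 26
26 = (4,2)_6 → 20
20 = (3,2)_6 → 13
13 = (2,1)_6 → 5  — 5 repeats.
That took 12 steps.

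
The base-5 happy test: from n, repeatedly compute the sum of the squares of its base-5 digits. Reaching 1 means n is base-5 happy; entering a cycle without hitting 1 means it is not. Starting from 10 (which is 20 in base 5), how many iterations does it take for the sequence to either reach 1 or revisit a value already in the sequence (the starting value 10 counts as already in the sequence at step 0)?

10 = (2,0)_5 → 4
4 = (4)_5 → 16
16 = (3,1)_5 → 10  — 10 repeats.
That took 3 steps.

3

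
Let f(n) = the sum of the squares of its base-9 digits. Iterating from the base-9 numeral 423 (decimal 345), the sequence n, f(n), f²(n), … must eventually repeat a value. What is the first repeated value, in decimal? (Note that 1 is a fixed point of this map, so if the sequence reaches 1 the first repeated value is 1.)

345 = (4,2,3)_9 → 29
29 = (3,2)_9 → 13
13 = (1,4)_9 → 17
17 = (1,8)_9 → 65
65 = (7,2)_9 → 53
53 = (5,8)_9 → 89
89 = (1,0,8)_9 → 65  — 65 already appeared earlier.

65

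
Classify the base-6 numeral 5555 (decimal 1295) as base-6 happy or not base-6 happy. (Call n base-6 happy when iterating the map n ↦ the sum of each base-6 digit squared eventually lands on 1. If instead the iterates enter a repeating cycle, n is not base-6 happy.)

1295 = (5,5,5,5)_6 → 5² + 5² + 5² + 5² = 25 + 25 + 25 + 25 = 100
100 = (2,4,4)_6 → 2² + 4² + 4² = 4 + 16 + 16 = 36
36 = (1,0,0)_6 → 1² + 0² + 0² = 1 + 0 + 0 = 1  — reached 1.

base-6 happy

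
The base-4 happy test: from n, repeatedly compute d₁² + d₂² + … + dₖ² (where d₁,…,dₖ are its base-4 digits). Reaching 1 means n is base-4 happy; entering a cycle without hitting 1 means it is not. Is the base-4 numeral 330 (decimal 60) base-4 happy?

base-4 happy

60 = (3,3,0)_4 → 18
18 = (1,0,2)_4 → 5
5 = (1,1)_4 → 2
2 = (2)_4 → 4
4 = (1,0)_4 → 1  — reached 1.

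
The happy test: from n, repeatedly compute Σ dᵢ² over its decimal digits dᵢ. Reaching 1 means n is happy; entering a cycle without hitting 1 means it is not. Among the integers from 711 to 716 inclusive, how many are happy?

1

711: 711 → 51 → 26 → 40 → 16 → 37 → 58 → 89 → 145 → 42 → 20 → 4 → 16  — not happy
712: 712 → 54 → 41 → 17 → 50 → 25 → 29 → 85 → 89 → 145 → 42 → 20 → 4 → 16 → 37 → 58 → 89  — not happy
713: 713 → 59 → 106 → 37 → 58 → 89 → 145 → 42 → 20 → 4 → 16 → 37  — not happy
714: 714 → 66 → 72 → 53 → 34 → 25 → 29 → 85 → 89 → 145 → 42 → 20 → 4 → 16 → 37 → 58 → 89  — not happy
715: 715 → 75 → 74 → 65 → 61 → 37 → 58 → 89 → 145 → 42 → 20 → 4 → 16 → 37  — not happy
716: 716 → 86 → 100 → 1  — happy
happy: 716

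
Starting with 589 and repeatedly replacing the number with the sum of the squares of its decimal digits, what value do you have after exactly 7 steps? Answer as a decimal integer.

589 → 5² + 8² + 9² = 170
170 → 1² + 7² + 0² = 50
50 → 5² + 0² = 25
25 → 2² + 5² = 29
29 → 2² + 9² = 85
85 → 8² + 5² = 89
89 → 8² + 9² = 145

145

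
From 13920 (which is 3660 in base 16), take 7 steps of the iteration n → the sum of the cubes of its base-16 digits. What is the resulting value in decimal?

13920 = (3,6,6,0)_16 → 3³ + 6³ + 6³ + 0³ = 459
459 = (1,12,11)_16 → 1³ + 12³ + 11³ = 3060
3060 = (11,15,4)_16 → 11³ + 15³ + 4³ = 4770
4770 = (1,2,10,2)_16 → 1³ + 2³ + 10³ + 2³ = 1017
1017 = (3,15,9)_16 → 3³ + 15³ + 9³ = 4131
4131 = (1,0,2,3)_16 → 1³ + 0³ + 2³ + 3³ = 36
36 = (2,4)_16 → 2³ + 4³ = 72

72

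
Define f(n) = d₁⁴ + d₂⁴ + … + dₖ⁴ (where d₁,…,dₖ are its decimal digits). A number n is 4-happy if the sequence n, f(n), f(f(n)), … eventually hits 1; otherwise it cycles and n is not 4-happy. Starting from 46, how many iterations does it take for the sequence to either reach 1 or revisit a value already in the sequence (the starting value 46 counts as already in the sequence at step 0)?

46 → 4⁴ + 6⁴ = 1552
1552 → 1⁴ + 5⁴ + 5⁴ + 2⁴ = 1267
1267 → 1⁴ + 2⁴ + 6⁴ + 7⁴ = 3714
3714 → 3⁴ + 7⁴ + 1⁴ + 4⁴ = 2739
2739 → 2⁴ + 7⁴ + 3⁴ + 9⁴ = 9059
9059 → 9⁴ + 0⁴ + 5⁴ + 9⁴ = 13747
13747 → 1⁴ + 3⁴ + 7⁴ + 4⁴ + 7⁴ = 5140
5140 → 5⁴ + 1⁴ + 4⁴ + 0⁴ = 882
882 → 8⁴ + 8⁴ + 2⁴ = 8208
8208 → 8⁴ + 2⁴ + 0⁴ + 8⁴ = 8208  — 8208 repeats.
That took 10 steps.

10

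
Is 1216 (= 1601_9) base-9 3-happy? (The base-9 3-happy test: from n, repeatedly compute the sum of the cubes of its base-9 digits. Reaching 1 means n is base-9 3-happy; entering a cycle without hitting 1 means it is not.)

not base-9 3-happy

1216 = (1,6,0,1)_9 → 1³ + 6³ + 0³ + 1³ = 218
218 = (2,6,2)_9 → 2³ + 6³ + 2³ = 232
232 = (2,7,7)_9 → 2³ + 7³ + 7³ = 694
694 = (8,5,1)_9 → 8³ + 5³ + 1³ = 638
638 = (7,7,8)_9 → 7³ + 7³ + 8³ = 1198
1198 = (1,5,7,1)_9 → 1³ + 5³ + 7³ + 1³ = 470
470 = (5,7,2)_9 → 5³ + 7³ + 2³ = 476
476 = (5,7,8)_9 → 5³ + 7³ + 8³ = 980
980 = (1,3,0,8)_9 → 1³ + 3³ + 0³ + 8³ = 540
540 = (6,6,0)_9 → 6³ + 6³ + 0³ = 432
432 = (5,3,0)_9 → 5³ + 3³ + 0³ = 152
152 = (1,7,8)_9 → 1³ + 7³ + 8³ = 856
856 = (1,1,5,1)_9 → 1³ + 1³ + 5³ + 1³ = 128
128 = (1,5,2)_9 → 1³ + 5³ + 2³ = 134
134 = (1,5,8)_9 → 1³ + 5³ + 8³ = 638  — 638 already seen; the sequence cycles without reaching 1.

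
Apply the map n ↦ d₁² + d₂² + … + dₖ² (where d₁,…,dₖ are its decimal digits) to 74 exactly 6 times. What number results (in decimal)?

74 → 7² + 4² = 49 + 16 = 65
65 → 6² + 5² = 36 + 25 = 61
61 → 6² + 1² = 36 + 1 = 37
37 → 3² + 7² = 9 + 49 = 58
58 → 5² + 8² = 25 + 64 = 89
89 → 8² + 9² = 64 + 81 = 145

145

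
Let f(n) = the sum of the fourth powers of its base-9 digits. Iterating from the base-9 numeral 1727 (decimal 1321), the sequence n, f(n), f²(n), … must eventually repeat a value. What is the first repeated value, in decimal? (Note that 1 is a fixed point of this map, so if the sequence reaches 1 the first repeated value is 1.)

1321 = (1,7,2,7)_9 → 1⁴ + 7⁴ + 2⁴ + 7⁴ = 1 + 2401 + 16 + 2401 = 4819
4819 = (6,5,4,4)_9 → 6⁴ + 5⁴ + 4⁴ + 4⁴ = 1296 + 625 + 256 + 256 = 2433
2433 = (3,3,0,3)_9 → 3⁴ + 3⁴ + 0⁴ + 3⁴ = 81 + 81 + 0 + 81 = 243
243 = (3,0,0)_9 → 3⁴ + 0⁴ + 0⁴ = 81 + 0 + 0 = 81
81 = (1,0,0)_9 → 1⁴ + 0⁴ + 0⁴ = 1 + 0 + 0 = 1  — reached the fixed point 1.
1 → 1, so 1 is the first repeated value.

1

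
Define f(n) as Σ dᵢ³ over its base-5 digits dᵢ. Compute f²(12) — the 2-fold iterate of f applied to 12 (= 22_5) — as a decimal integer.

28

12 = (2,2)_5 → 2³ + 2³ = 8 + 8 = 16
16 = (3,1)_5 → 3³ + 1³ = 27 + 1 = 28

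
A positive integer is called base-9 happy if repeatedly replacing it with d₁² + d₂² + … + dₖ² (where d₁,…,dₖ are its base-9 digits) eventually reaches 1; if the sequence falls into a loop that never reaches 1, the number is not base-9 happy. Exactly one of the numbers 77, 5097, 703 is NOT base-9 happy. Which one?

77: 77 → 89 → 65 → 53 → 89  — repeats 89 (not base-9 happy)
5097: 5097 → 173 → 9 → 1  — reaches 1 (base-9 happy)
703: 703 → 101 → 9 → 1  — reaches 1 (base-9 happy)

77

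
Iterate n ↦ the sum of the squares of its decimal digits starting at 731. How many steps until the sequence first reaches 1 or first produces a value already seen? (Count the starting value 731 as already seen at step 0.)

731 → 7² + 3² + 1² = 59
59 → 5² + 9² = 106
106 → 1² + 0² + 6² = 37
37 → 3² + 7² = 58
58 → 5² + 8² = 89
89 → 8² + 9² = 145
145 → 1² + 4² + 5² = 42
42 → 4² + 2² = 20
20 → 2² + 0² = 4
4 → 4² = 16
16 → 1² + 6² = 37  — 37 repeats.
That took 11 steps.

11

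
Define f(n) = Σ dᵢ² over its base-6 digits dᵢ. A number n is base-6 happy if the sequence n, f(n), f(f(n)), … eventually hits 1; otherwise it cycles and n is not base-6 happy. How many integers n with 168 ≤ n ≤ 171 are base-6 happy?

1

168: 168 → 32 → 29 → 41 → 26 → 20 → 13 → 5 → 25 → 17 → 29  — not base-6 happy
169: 169 → 33 → 34 → 41 → 26 → 20 → 13 → 5 → 25 → 17 → 29 → 41  — not base-6 happy
170: 170 → 36 → 1  — base-6 happy
171: 171 → 41 → 26 → 20 → 13 → 5 → 25 → 17 → 29 → 41  — not base-6 happy
base-6 happy: 170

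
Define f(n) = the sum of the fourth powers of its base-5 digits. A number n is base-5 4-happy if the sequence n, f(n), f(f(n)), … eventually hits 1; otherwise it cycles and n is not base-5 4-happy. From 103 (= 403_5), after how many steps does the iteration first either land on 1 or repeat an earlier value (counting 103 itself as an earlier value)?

103 = (4,0,3)_5 → 337
337 = (2,3,2,2)_5 → 129
129 = (1,0,0,4)_5 → 257
257 = (2,0,1,2)_5 → 33
33 = (1,1,3)_5 → 83
83 = (3,1,3)_5 → 163
163 = (1,1,2,3)_5 → 99
99 = (3,4,4)_5 → 593
593 = (4,3,3,3)_5 → 499
499 = (3,4,4,4)_5 → 849
849 = (1,1,3,4,4)_5 → 595
595 = (4,3,4,0)_5 → 593  — 593 repeats.
That took 12 steps.

12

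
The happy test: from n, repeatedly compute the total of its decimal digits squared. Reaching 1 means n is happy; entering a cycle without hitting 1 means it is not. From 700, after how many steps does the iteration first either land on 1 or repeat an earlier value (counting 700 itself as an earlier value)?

5

700 → 7² + 0² + 0² = 49
49 → 4² + 9² = 97
97 → 9² + 7² = 130
130 → 1² + 3² + 0² = 10
10 → 1² + 0² = 1  — reached 1.
That took 5 steps.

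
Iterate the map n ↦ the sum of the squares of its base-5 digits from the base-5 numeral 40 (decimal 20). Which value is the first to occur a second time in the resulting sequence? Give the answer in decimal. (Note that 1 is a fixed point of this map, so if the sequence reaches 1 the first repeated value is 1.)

20 = (4,0)_5 → 4² + 0² = 16
16 = (3,1)_5 → 3² + 1² = 10
10 = (2,0)_5 → 2² + 0² = 4
4 = (4)_5 → 4² = 16  — 16 already appeared earlier.

16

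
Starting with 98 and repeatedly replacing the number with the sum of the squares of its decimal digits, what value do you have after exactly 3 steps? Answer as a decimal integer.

98 → 9² + 8² = 145
145 → 1² + 4² + 5² = 42
42 → 4² + 2² = 20

20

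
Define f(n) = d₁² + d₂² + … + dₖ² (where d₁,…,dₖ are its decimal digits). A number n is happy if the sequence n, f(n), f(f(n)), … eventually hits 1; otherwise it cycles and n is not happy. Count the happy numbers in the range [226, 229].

1

226: 226 → 44 → 32 → 13 → 10 → 1  — happy
227: 227 → 57 → 74 → 65 → 61 → 37 → 58 → 89 → 145 → 42 → 20 → 4 → 16 → 37  — not happy
228: 228 → 72 → 53 → 34 → 25 → 29 → 85 → 89 → 145 → 42 → 20 → 4 → 16 → 37 → 58 → 89  — not happy
229: 229 → 89 → 145 → 42 → 20 → 4 → 16 → 37 → 58 → 89  — not happy
happy: 226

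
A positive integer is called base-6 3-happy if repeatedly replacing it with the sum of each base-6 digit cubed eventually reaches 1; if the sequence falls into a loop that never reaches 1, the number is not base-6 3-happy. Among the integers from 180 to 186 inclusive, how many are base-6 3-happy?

2

180: 180 → 125 → 160 → 136 → 155 → 190 → 190  — not base-6 3-happy
181: 181 → 126 → 54 → 28 → 128 → 62 → 73 → 9 → 28  — not base-6 3-happy
182: 182 → 133 → 92 → 43 → 3 → 27 → 91 → 36 → 1  — base-6 3-happy
183: 183 → 152 → 73 → 9 → 28 → 128 → 62 → 73  — not base-6 3-happy
184: 184 → 189 → 153 → 92 → 43 → 3 → 27 → 91 → 36 → 1  — base-6 3-happy
185: 185 → 250 → 190 → 190  — not base-6 3-happy
186: 186 → 126 → 54 → 28 → 128 → 62 → 73 → 9 → 28  — not base-6 3-happy
base-6 3-happy: 182, 184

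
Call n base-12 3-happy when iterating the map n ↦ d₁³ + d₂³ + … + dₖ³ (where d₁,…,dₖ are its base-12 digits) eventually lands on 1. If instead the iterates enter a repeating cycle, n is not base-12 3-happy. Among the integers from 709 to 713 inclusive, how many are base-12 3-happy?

709: 709 → 1396 → 1305 → 1458 → 1217 → 762 → 368 → 736 → 190 → 1028 → 856 → 1520 → 1728 → 1  (reaches 1)
710: 710 → 1403 → 2572 → 1190 → 547 → 1099 → 1029 → 1073 → 593 → 190 → 1028 → 856 → 1520 → 1728 → 1  (reaches 1)
711: 711 → 1422 → 1945 → 219 → 244 → 577 → 65 → 250 → 1513 → 1217 → 762 → 368 → 736 → 190 → 1028 → 856 → 1520 → 1728 → 1  (reaches 1)
712: 712 → 1459 → 1344 → 793 → 342 → 288 → 8 → 512 → 755 → 1464 → 1008 → 343 → 415 → 1351 → 1136 → 1855 → 1344  (repeats 1344)
713: 713 → 1520 → 1728 → 1  (reaches 1)
base-12 3-happy: 709, 710, 711, 713

4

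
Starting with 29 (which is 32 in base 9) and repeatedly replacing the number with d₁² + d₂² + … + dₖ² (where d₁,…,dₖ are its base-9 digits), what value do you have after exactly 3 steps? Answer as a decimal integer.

29 = (3,2)_9 → 3² + 2² = 13
13 = (1,4)_9 → 1² + 4² = 17
17 = (1,8)_9 → 1² + 8² = 65

65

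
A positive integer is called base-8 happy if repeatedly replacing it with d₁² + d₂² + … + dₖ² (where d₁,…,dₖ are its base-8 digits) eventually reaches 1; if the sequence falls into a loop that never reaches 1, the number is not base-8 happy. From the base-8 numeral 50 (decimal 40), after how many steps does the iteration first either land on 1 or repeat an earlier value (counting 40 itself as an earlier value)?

4

40 = (5,0)_8 → 5² + 0² = 25
25 = (3,1)_8 → 3² + 1² = 10
10 = (1,2)_8 → 1² + 2² = 5
5 = (5)_8 → 5² = 25  — 25 repeats.
That took 4 steps.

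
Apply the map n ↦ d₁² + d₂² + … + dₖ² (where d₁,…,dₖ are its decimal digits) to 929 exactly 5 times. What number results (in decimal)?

929 → 166
166 → 73
73 → 58
58 → 89
89 → 145

145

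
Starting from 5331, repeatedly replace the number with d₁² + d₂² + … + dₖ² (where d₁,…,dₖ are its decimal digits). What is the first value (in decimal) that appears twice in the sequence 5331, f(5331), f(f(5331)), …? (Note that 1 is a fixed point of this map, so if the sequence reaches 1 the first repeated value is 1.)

5331 → 44
44 → 32
32 → 13
13 → 10
10 → 1  — reached the fixed point 1.
1 → 1, so 1 is the first repeated value.

1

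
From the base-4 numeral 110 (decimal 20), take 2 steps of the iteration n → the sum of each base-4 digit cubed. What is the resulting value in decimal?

8

20 = (1,1,0)_4 → 1³ + 1³ + 0³ = 1 + 1 + 0 = 2
2 = (2)_4 → 2³ = 8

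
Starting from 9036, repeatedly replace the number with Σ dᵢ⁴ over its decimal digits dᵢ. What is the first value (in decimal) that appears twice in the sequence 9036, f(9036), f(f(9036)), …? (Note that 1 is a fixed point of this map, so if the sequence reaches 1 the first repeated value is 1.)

9036 → 9⁴ + 0⁴ + 3⁴ + 6⁴ = 7938
7938 → 7⁴ + 9⁴ + 3⁴ + 8⁴ = 13139
13139 → 1⁴ + 3⁴ + 1⁴ + 3⁴ + 9⁴ = 6725
6725 → 6⁴ + 7⁴ + 2⁴ + 5⁴ = 4338
4338 → 4⁴ + 3⁴ + 3⁴ + 8⁴ = 4514
4514 → 4⁴ + 5⁴ + 1⁴ + 4⁴ = 1138
1138 → 1⁴ + 1⁴ + 3⁴ + 8⁴ = 4179
4179 → 4⁴ + 1⁴ + 7⁴ + 9⁴ = 9219
9219 → 9⁴ + 2⁴ + 1⁴ + 9⁴ = 13139  — 13139 already appeared earlier.

13139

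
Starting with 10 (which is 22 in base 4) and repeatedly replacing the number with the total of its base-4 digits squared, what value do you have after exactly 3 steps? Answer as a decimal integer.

1

10 = (2,2)_4 → 2² + 2² = 4 + 4 = 8
8 = (2,0)_4 → 2² + 0² = 4 + 0 = 4
4 = (1,0)_4 → 1² + 0² = 1 + 0 = 1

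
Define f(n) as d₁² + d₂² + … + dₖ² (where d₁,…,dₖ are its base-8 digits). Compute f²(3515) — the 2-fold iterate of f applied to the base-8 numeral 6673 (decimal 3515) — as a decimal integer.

3515 = (6,6,7,3)_8 → 6² + 6² + 7² + 3² = 36 + 36 + 49 + 9 = 130
130 = (2,0,2)_8 → 2² + 0² + 2² = 4 + 0 + 4 = 8

8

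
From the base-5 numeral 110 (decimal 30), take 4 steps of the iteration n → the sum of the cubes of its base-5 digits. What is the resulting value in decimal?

28

30 = (1,1,0)_5 → 1³ + 1³ + 0³ = 1 + 1 + 0 = 2
2 = (2)_5 → 2³ = 8
8 = (1,3)_5 → 1³ + 3³ = 1 + 27 = 28
28 = (1,0,3)_5 → 1³ + 0³ + 3³ = 1 + 0 + 27 = 28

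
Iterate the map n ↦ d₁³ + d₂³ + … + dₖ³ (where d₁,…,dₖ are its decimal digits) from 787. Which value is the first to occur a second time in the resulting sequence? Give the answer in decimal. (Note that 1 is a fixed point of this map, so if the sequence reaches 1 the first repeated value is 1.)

1

787 → 1198
1198 → 1243
1243 → 100
100 → 1  — reached the fixed point 1.
1 → 1, so 1 is the first repeated value.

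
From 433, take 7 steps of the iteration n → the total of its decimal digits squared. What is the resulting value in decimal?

433 → 4² + 3² + 3² = 34
34 → 3² + 4² = 25
25 → 2² + 5² = 29
29 → 2² + 9² = 85
85 → 8² + 5² = 89
89 → 8² + 9² = 145
145 → 1² + 4² + 5² = 42

42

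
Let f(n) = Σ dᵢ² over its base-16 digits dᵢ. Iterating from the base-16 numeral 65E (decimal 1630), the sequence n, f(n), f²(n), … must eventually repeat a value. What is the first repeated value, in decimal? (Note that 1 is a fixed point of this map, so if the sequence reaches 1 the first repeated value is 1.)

1630 = (6,5,14)_16 → 6² + 5² + 14² = 36 + 25 + 196 = 257
257 = (1,0,1)_16 → 1² + 0² + 1² = 1 + 0 + 1 = 2
2 = (2)_16 → 2² = 4
4 = (4)_16 → 4² = 16
16 = (1,0)_16 → 1² + 0² = 1 + 0 = 1  — reached the fixed point 1.
1 → 1, so 1 is the first repeated value.

1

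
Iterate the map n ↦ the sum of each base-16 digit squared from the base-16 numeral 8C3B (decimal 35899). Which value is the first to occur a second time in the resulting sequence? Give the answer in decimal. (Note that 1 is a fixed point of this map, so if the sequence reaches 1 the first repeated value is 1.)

169

35899 = (8,12,3,11)_16 → 338
338 = (1,5,2)_16 → 30
30 = (1,14)_16 → 197
197 = (12,5)_16 → 169
169 = (10,9)_16 → 181
181 = (11,5)_16 → 146
146 = (9,2)_16 → 85
85 = (5,5)_16 → 50
50 = (3,2)_16 → 13
13 = (13)_16 → 169  — 169 already appeared earlier.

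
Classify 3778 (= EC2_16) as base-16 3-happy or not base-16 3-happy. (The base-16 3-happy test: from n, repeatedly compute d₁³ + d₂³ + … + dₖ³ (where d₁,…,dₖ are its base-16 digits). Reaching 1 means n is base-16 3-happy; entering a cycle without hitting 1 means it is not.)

base-16 3-happy

3778 = (14,12,2)_16 → 4480
4480 = (1,1,8,0)_16 → 514
514 = (2,0,2)_16 → 16
16 = (1,0)_16 → 1  — reached 1.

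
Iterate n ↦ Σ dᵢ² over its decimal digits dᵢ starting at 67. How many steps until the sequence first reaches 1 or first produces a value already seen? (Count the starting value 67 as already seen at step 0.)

67 → 85
85 → 89
89 → 145
145 → 42
42 → 20
20 → 4
4 → 16
16 → 37
37 → 58
58 → 89  — 89 repeats.
That took 10 steps.

10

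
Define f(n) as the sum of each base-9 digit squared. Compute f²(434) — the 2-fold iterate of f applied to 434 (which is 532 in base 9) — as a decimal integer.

434 = (5,3,2)_9 → 5² + 3² + 2² = 25 + 9 + 4 = 38
38 = (4,2)_9 → 4² + 2² = 16 + 4 = 20

20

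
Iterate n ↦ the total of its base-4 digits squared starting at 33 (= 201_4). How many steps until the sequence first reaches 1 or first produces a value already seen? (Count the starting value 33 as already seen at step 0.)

4

33 = (2,0,1)_4 → 2² + 0² + 1² = 5
5 = (1,1)_4 → 1² + 1² = 2
2 = (2)_4 → 2² = 4
4 = (1,0)_4 → 1² + 0² = 1  — reached 1.
That took 4 steps.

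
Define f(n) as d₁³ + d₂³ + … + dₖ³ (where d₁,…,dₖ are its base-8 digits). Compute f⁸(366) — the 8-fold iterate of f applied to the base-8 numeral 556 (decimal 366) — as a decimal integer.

366 = (5,5,6)_8 → 5³ + 5³ + 6³ = 125 + 125 + 216 = 466
466 = (7,2,2)_8 → 7³ + 2³ + 2³ = 343 + 8 + 8 = 359
359 = (5,4,7)_8 → 5³ + 4³ + 7³ = 125 + 64 + 343 = 532
532 = (1,0,2,4)_8 → 1³ + 0³ + 2³ + 4³ = 1 + 0 + 8 + 64 = 73
73 = (1,1,1)_8 → 1³ + 1³ + 1³ = 1 + 1 + 1 = 3
3 = (3)_8 → 3³ = 27
27 = (3,3)_8 → 3³ + 3³ = 27 + 27 = 54
54 = (6,6)_8 → 6³ + 6³ = 216 + 216 = 432

432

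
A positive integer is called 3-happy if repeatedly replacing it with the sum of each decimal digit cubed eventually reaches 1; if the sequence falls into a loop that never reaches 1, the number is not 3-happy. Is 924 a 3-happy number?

924 → 801
801 → 513
513 → 153
153 → 153  — 153 already seen; the sequence cycles without reaching 1.

not 3-happy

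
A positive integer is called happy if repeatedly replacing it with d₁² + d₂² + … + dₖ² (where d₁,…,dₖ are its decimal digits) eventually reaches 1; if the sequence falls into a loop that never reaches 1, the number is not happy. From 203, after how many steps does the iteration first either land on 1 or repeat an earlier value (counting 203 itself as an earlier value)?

203 → 2² + 0² + 3² = 13
13 → 1² + 3² = 10
10 → 1² + 0² = 1  — reached 1.
That took 3 steps.

3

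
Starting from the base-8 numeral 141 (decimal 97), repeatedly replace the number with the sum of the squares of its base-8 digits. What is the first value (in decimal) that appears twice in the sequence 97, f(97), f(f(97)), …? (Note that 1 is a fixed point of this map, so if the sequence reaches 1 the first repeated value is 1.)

97 = (1,4,1)_8 → 1² + 4² + 1² = 1 + 16 + 1 = 18
18 = (2,2)_8 → 2² + 2² = 4 + 4 = 8
8 = (1,0)_8 → 1² + 0² = 1 + 0 = 1  — reached the fixed point 1.
1 → 1, so 1 is the first repeated value.

1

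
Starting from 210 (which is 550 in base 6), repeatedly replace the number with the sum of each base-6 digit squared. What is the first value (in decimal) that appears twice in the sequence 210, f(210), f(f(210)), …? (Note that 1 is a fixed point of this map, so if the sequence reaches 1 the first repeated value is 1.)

17

210 = (5,5,0)_6 → 5² + 5² + 0² = 50
50 = (1,2,2)_6 → 1² + 2² + 2² = 9
9 = (1,3)_6 → 1² + 3² = 10
10 = (1,4)_6 → 1² + 4² = 17
17 = (2,5)_6 → 2² + 5² = 29
29 = (4,5)_6 → 4² + 5² = 41
41 = (1,0,5)_6 → 1² + 0² + 5² = 26
26 = (4,2)_6 → 4² + 2² = 20
20 = (3,2)_6 → 3² + 2² = 13
13 = (2,1)_6 → 2² + 1² = 5
5 = (5)_6 → 5² = 25
25 = (4,1)_6 → 4² + 1² = 17  — 17 already appeared earlier.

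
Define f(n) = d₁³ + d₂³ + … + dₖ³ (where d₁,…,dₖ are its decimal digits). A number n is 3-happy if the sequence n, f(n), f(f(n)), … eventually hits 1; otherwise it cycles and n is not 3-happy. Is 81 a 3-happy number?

81 → 8³ + 1³ = 513
513 → 5³ + 1³ + 3³ = 153
153 → 1³ + 5³ + 3³ = 153  — 153 already seen; the sequence cycles without reaching 1.

not 3-happy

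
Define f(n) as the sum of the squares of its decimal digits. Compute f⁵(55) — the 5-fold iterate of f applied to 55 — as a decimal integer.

89

55 → 50
50 → 25
25 → 29
29 → 85
85 → 89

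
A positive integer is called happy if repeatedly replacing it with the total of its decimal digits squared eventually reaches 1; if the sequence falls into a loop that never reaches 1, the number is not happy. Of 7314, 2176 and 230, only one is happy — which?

230

7314: 7314 → 75 → 74 → 65 → 61 → 37 → 58 → 89 → 145 → 42 → 20 → 4 → 16 → 37  — repeats 37 (not happy)
2176: 2176 → 90 → 81 → 65 → 61 → 37 → 58 → 89 → 145 → 42 → 20 → 4 → 16 → 37  — repeats 37 (not happy)
230: 230 → 13 → 10 → 1  — reaches 1 (happy)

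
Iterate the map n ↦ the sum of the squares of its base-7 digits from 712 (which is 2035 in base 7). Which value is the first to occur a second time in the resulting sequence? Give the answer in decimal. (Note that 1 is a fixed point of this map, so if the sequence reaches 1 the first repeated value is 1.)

712 = (2,0,3,5)_7 → 38
38 = (5,3)_7 → 34
34 = (4,6)_7 → 52
52 = (1,0,3)_7 → 10
10 = (1,3)_7 → 10  — 10 already appeared earlier.

10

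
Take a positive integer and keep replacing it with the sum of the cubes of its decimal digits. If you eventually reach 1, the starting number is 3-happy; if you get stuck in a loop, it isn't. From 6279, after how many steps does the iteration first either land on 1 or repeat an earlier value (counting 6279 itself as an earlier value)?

8

6279 → 6³ + 2³ + 7³ + 9³ = 216 + 8 + 343 + 729 = 1296
1296 → 1³ + 2³ + 9³ + 6³ = 1 + 8 + 729 + 216 = 954
954 → 9³ + 5³ + 4³ = 729 + 125 + 64 = 918
918 → 9³ + 1³ + 8³ = 729 + 1 + 512 = 1242
1242 → 1³ + 2³ + 4³ + 2³ = 1 + 8 + 64 + 8 = 81
81 → 8³ + 1³ = 512 + 1 = 513
513 → 5³ + 1³ + 3³ = 125 + 1 + 27 = 153
153 → 1³ + 5³ + 3³ = 1 + 125 + 27 = 153  — 153 repeats.
That took 8 steps.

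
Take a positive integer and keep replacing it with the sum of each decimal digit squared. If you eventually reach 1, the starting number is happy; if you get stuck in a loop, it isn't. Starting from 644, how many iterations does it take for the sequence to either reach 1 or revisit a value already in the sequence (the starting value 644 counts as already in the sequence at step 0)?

3

644 → 6² + 4² + 4² = 68
68 → 6² + 8² = 100
100 → 1² + 0² + 0² = 1  — reached 1.
That took 3 steps.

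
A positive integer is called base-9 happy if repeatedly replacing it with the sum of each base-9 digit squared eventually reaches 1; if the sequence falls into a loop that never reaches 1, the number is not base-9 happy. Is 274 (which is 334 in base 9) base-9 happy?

not base-9 happy

274 = (3,3,4)_9 → 3² + 3² + 4² = 34
34 = (3,7)_9 → 3² + 7² = 58
58 = (6,4)_9 → 6² + 4² = 52
52 = (5,7)_9 → 5² + 7² = 74
74 = (8,2)_9 → 8² + 2² = 68
68 = (7,5)_9 → 7² + 5² = 74  — 74 already seen; the sequence cycles without reaching 1.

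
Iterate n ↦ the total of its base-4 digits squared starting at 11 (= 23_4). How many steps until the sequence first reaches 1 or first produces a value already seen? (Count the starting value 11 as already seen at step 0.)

5

11 = (2,3)_4 → 2² + 3² = 4 + 9 = 13
13 = (3,1)_4 → 3² + 1² = 9 + 1 = 10
10 = (2,2)_4 → 2² + 2² = 4 + 4 = 8
8 = (2,0)_4 → 2² + 0² = 4 + 0 = 4
4 = (1,0)_4 → 1² + 0² = 1 + 0 = 1  — reached 1.
That took 5 steps.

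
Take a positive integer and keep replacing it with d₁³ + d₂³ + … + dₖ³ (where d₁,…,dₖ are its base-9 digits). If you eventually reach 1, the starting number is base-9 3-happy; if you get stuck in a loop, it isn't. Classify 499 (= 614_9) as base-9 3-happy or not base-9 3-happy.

499 = (6,1,4)_9 → 6³ + 1³ + 4³ = 216 + 1 + 64 = 281
281 = (3,4,2)_9 → 3³ + 4³ + 2³ = 27 + 64 + 8 = 99
99 = (1,2,0)_9 → 1³ + 2³ + 0³ = 1 + 8 + 0 = 9
9 = (1,0)_9 → 1³ + 0³ = 1 + 0 = 1  — reached 1.

base-9 3-happy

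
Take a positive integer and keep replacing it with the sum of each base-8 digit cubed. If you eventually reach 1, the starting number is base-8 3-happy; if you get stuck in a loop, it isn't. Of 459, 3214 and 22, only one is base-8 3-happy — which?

459: 459 → 371 → 368 → 341 → 258 → 72 → 2 → 8 → 1  — reaches 1 (base-8 3-happy)
3214: 3214 → 441 → 560 → 217 → 55 → 559 → 469 → 476 → 434 → 440 → 559  — repeats 559 (not base-8 3-happy)
22: 22 → 224 → 91 → 55 → 559 → 469 → 476 → 434 → 440 → 559  — repeats 559 (not base-8 3-happy)

459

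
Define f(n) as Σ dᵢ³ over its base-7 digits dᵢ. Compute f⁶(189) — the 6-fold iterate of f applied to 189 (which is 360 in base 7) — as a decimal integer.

9

189 = (3,6,0)_7 → 3³ + 6³ + 0³ = 243
243 = (4,6,5)_7 → 4³ + 6³ + 5³ = 405
405 = (1,1,1,6)_7 → 1³ + 1³ + 1³ + 6³ = 219
219 = (4,3,2)_7 → 4³ + 3³ + 2³ = 99
99 = (2,0,1)_7 → 2³ + 0³ + 1³ = 9
9 = (1,2)_7 → 1³ + 2³ = 9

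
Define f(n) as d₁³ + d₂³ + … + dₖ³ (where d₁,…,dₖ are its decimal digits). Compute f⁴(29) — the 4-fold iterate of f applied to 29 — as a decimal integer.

371

29 → 737
737 → 713
713 → 371
371 → 371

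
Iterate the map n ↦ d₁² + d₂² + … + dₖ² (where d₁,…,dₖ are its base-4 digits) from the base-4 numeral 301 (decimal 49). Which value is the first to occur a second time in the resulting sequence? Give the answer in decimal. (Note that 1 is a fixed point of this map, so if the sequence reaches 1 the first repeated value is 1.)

1

49 = (3,0,1)_4 → 3² + 0² + 1² = 9 + 0 + 1 = 10
10 = (2,2)_4 → 2² + 2² = 4 + 4 = 8
8 = (2,0)_4 → 2² + 0² = 4 + 0 = 4
4 = (1,0)_4 → 1² + 0² = 1 + 0 = 1  — reached the fixed point 1.
1 → 1, so 1 is the first repeated value.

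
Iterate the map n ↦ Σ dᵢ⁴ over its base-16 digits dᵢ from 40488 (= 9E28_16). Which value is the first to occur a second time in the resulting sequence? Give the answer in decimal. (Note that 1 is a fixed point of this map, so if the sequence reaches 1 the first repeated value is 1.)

47314

40488 = (9,14,2,8)_16 → 9⁴ + 14⁴ + 2⁴ + 8⁴ = 6561 + 38416 + 16 + 4096 = 49089
49089 = (11,15,12,1)_16 → 11⁴ + 15⁴ + 12⁴ + 1⁴ = 14641 + 50625 + 20736 + 1 = 86003
86003 = (1,4,15,15,3)_16 → 1⁴ + 4⁴ + 15⁴ + 15⁴ + 3⁴ = 1 + 256 + 50625 + 50625 + 81 = 101588
101588 = (1,8,12,13,4)_16 → 1⁴ + 8⁴ + 12⁴ + 13⁴ + 4⁴ = 1 + 4096 + 20736 + 28561 + 256 = 53650
53650 = (13,1,9,2)_16 → 13⁴ + 1⁴ + 9⁴ + 2⁴ = 28561 + 1 + 6561 + 16 = 35139
35139 = (8,9,4,3)_16 → 8⁴ + 9⁴ + 4⁴ + 3⁴ = 4096 + 6561 + 256 + 81 = 10994
10994 = (2,10,15,2)_16 → 2⁴ + 10⁴ + 15⁴ + 2⁴ = 16 + 10000 + 50625 + 16 = 60657
60657 = (14,12,15,1)_16 → 14⁴ + 12⁴ + 15⁴ + 1⁴ = 38416 + 20736 + 50625 + 1 = 109778
109778 = (1,10,12,13,2)_16 → 1⁴ + 10⁴ + 12⁴ + 13⁴ + 2⁴ = 1 + 10000 + 20736 + 28561 + 16 = 59314
59314 = (14,7,11,2)_16 → 14⁴ + 7⁴ + 11⁴ + 2⁴ = 38416 + 2401 + 14641 + 16 = 55474
55474 = (13,8,11,2)_16 → 13⁴ + 8⁴ + 11⁴ + 2⁴ = 28561 + 4096 + 14641 + 16 = 47314
47314 = (11,8,13,2)_16 → 11⁴ + 8⁴ + 13⁴ + 2⁴ = 14641 + 4096 + 28561 + 16 = 47314  — 47314 already appeared earlier.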